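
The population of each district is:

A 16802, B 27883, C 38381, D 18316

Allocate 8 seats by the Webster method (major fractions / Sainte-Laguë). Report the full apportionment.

A 1, B 2, C 3, D 2

Standard divisor 101382/8 ≈ 12672.75; standard quotas: A 1.326, B 2.200, C 3.029, D 1.445.
Rounding to the nearest integer gives 1, 2, 3, 1 = 7 seats, so the divisor must be adjusted.
With modified divisor 11700: modified quotas A 1.436, B 2.383, C 3.280, D 1.565.
Rounding to the nearest integer: A 1, B 2, C 3, D 2 (total 8).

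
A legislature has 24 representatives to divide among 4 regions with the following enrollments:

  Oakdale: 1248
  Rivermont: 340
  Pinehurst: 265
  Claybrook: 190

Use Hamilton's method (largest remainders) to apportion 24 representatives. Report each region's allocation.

Oakdale 15; Rivermont 4; Pinehurst 3; Claybrook 2

The standard divisor is 2043/24 ≈ 85.125.
Standard quotas: Oakdale 14.661, Rivermont 3.994, Pinehurst 3.113, Claybrook 2.232.
Lower quotas: Oakdale 14, Rivermont 3, Pinehurst 3, Claybrook 2 (sum 22, leaving 2 seats).
Remainders in descending order: Rivermont 0.994, Oakdale 0.661, Claybrook 0.232, Pinehurst 0.113.
The surplus seats go to Rivermont, Oakdale.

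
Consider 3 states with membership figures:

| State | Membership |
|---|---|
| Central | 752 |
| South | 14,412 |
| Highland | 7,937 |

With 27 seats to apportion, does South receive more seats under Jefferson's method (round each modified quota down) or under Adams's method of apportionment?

Jefferson: Central 0, South 18, Highland 9.
Adams: Central 1, South 17, Highland 9.
South gets 18 under Jefferson and 17 under Adams.

Jefferson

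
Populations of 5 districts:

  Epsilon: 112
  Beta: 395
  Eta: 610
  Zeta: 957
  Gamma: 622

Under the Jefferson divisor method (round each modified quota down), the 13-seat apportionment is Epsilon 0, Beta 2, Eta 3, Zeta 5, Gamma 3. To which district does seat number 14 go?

Priority for the next seat is population ÷ (current seats + 1).
Priorities: Epsilon 112.000, Beta 131.667, Eta 152.500, Zeta 159.500, Gamma 155.500.
Highest priority: Zeta.

Zeta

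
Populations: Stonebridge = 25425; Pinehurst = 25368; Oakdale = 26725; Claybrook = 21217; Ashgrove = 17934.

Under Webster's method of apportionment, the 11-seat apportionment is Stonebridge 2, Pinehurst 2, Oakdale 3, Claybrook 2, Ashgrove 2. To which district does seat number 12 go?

Stonebridge

Priority for the next seat is population ÷ (current seats + 0.5).
Priorities: Stonebridge 10170.000, Pinehurst 10147.200, Oakdale 7635.714, Claybrook 8486.800, Ashgrove 7173.600.
Highest priority: Stonebridge.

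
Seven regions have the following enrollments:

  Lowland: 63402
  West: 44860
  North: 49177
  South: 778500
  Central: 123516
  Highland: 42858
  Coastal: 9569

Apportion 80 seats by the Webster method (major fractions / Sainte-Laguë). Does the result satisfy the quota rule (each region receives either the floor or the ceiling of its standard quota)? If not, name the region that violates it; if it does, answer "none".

South

Standard quotas: Lowland 4.562, West 3.228, North 3.538, South 56.013, Central 8.887, Highland 3.084, Coastal 0.688.
Webster allocation: Lowland 5, West 3, North 4, South 55, Central 9, Highland 3, Coastal 1.
South has quota 56.013 (lower 56, upper 57) but receives 55 — outside the quota interval.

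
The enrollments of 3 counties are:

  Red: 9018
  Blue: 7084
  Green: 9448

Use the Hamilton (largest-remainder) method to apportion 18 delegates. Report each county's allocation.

Red=6, Blue=5, Green=7

Total 25550; standard divisor 25550/18 ≈ 1419.444.
Standard quotas: Red 6.3532, Blue 4.9907, Green 6.6561.
Lower quotas: Red 6, Blue 4, Green 6 (sum 16, leaving 2 seats).
Remainders in descending order: Blue 0.9907, Green 0.6561, Red 0.3532.
Largest remainders: Blue, Green receive the extra seats.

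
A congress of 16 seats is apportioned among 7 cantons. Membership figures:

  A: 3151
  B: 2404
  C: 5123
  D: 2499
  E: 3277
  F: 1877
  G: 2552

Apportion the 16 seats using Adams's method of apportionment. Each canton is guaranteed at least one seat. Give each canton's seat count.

Standard divisor 20883/16 ≈ 1305.188; standard quotas: A 2.414, B 1.842, C 3.925, D 1.915, E 2.511, F 1.438, G 1.955.
Rounding up gives 3, 2, 4, 2, 3, 2, 2 = 18 seats, so the divisor must be adjusted.
With modified divisor 1670: modified quotas A 1.887, B 1.440, C 3.068, D 1.496, E 1.962, F 1.124, G 1.528.
Rounding up: A 2, B 2, C 4, D 2, E 2, F 2, G 2 (total 16).

A 2; B 2; C 4; D 2; E 2; F 2; G 2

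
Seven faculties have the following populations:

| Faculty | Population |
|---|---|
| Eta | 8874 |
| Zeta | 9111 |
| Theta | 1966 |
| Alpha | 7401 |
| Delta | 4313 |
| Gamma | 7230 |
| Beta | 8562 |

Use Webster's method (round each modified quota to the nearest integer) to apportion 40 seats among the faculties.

Eta: 7, Zeta: 8, Theta: 2, Alpha: 6, Delta: 4, Gamma: 6, Beta: 7

Standard divisor 47457/40 ≈ 1186.425; standard quotas: Eta 7.480, Zeta 7.679, Theta 1.657, Alpha 6.238, Delta 3.635, Gamma 6.094, Beta 7.217.
Rounding to the nearest integer gives Eta 7, Zeta 8, Theta 2, Alpha 6, Delta 4, Gamma 6, Beta 7 — total 40, matching the house size, so no adjustment is needed.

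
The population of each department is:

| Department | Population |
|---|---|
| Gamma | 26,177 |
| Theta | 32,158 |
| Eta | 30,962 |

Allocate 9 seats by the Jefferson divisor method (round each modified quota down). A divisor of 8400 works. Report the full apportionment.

Gamma 3, Theta 3, Eta 3

With modified divisor 8400: modified quotas Gamma 3.116, Theta 3.828, Eta 3.686.
Rounding down: Gamma 3, Theta 3, Eta 3 (total 9).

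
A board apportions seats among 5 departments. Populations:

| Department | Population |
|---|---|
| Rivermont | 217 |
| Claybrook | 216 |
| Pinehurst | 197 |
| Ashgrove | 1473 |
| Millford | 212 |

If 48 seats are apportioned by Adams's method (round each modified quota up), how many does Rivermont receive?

Standard divisor 2315/48 ≈ 48.229; standard quotas: Rivermont 4.499, Claybrook 4.479, Pinehurst 4.085, Ashgrove 30.542, Millford 4.396.
Rounding up gives 5, 5, 5, 31, 5 = 51 seats, so the divisor must be adjusted.
With modified divisor 52: modified quotas Rivermont 4.173, Claybrook 4.154, Pinehurst 3.788, Ashgrove 28.327, Millford 4.077.
Rounding up: Rivermont 5, Claybrook 5, Pinehurst 4, Ashgrove 29, Millford 5 (total 48).
Rivermont receives 5.

5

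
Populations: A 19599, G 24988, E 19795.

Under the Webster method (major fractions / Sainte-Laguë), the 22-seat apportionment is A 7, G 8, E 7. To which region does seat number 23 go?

G

Priority for the next seat is population ÷ (current seats + 0.5).
Priorities: A 2613.200, G 2939.765, E 2639.333.
Highest priority: G.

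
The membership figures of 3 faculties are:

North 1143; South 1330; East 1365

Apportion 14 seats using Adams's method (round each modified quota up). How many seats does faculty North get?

Standard divisor 3838/14 ≈ 274.143; standard quotas: North 4.169, South 4.851, East 4.979.
Rounding up gives 5, 5, 5 = 15 seats, so the divisor must be adjusted.
With modified divisor 300: modified quotas North 3.810, South 4.433, East 4.550.
Rounding up: North 4, South 5, East 5 (total 14).
North receives 4.

4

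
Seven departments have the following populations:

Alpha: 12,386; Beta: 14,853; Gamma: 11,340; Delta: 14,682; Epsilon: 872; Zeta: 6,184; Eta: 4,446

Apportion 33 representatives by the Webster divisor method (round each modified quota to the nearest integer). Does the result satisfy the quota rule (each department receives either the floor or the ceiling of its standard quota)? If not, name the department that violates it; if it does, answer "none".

none

Standard quotas: Alpha 6.311, Beta 7.568, Gamma 5.778, Delta 7.481, Epsilon 0.444, Zeta 3.151, Eta 2.265.
Webster allocation: Alpha 6, Beta 8, Gamma 6, Delta 8, Epsilon 0, Zeta 3, Eta 2.
Every allocation lies between the lower and upper quota.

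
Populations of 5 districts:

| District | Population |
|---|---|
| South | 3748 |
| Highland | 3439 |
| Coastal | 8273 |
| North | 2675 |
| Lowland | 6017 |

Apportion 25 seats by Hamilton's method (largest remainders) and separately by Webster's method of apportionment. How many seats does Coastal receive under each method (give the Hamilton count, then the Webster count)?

Hamilton: South 4, Highland 3, Coastal 9, North 3, Lowland 6.
Webster: South 4, Highland 4, Coastal 8, North 3, Lowland 6.
Coastal gets 9 under Hamilton and 8 under Webster.

9 and 8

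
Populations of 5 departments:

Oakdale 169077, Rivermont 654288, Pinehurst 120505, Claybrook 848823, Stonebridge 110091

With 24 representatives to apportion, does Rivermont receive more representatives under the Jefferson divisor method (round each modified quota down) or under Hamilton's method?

Jefferson: Oakdale 2, Rivermont 9, Pinehurst 1, Claybrook 11, Stonebridge 1.
Hamilton: Oakdale 2, Rivermont 8, Pinehurst 2, Claybrook 11, Stonebridge 1.
Rivermont gets 9 under Jefferson and 8 under Hamilton.

Jefferson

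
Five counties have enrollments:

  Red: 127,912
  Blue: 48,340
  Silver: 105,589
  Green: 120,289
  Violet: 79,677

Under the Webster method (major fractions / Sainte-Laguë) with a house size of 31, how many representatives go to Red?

8

Standard divisor 481807/31 ≈ 15542.161; standard quotas: Red 8.230, Blue 3.110, Silver 6.794, Green 7.740, Violet 5.127.
Rounding to the nearest integer gives Red 8, Blue 3, Silver 7, Green 8, Violet 5 — total 31, matching the house size, so no adjustment is needed.
Red receives 8.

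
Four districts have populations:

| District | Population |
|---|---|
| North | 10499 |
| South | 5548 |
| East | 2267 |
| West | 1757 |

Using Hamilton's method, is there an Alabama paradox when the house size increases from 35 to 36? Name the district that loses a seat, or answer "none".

none

At 35 seats: North 18, South 10, East 4, West 3.
At 36 seats: North 19, South 10, East 4, West 3.
No district's allocation decreased.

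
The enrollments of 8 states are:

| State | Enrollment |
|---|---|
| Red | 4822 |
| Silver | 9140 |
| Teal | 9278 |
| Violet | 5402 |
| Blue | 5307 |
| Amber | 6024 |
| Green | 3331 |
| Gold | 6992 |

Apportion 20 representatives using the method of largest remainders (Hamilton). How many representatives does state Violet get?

The standard divisor is 50296/20 ≈ 2514.8.
Standard quotas: Red 1.9174, Silver 3.6345, Teal 3.6894, Violet 2.1481, Blue 2.1103, Amber 2.3954, Green 1.3246, Gold 2.7803.
Lower quotas: Red 1, Silver 3, Teal 3, Violet 2, Blue 2, Amber 2, Green 1, Gold 2 (sum 16, leaving 4 seats).
Remainders in descending order: Red 0.9174, Gold 0.7803, Teal 0.6894, Silver 0.6345, Amber 0.3954, Green 0.3246, Violet 0.1481, Blue 0.1103.
The surplus seats go to Red, Gold, Teal, Silver.
Violet receives 2.

2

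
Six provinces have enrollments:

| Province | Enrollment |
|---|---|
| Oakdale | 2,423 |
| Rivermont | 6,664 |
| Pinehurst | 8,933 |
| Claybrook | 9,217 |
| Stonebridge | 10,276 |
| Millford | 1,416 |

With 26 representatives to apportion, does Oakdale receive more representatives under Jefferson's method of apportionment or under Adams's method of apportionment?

Adams

Jefferson: Oakdale 1, Rivermont 5, Pinehurst 6, Claybrook 6, Stonebridge 7, Millford 1.
Adams: Oakdale 2, Rivermont 4, Pinehurst 6, Claybrook 6, Stonebridge 7, Millford 1.
Oakdale gets 1 under Jefferson and 2 under Adams.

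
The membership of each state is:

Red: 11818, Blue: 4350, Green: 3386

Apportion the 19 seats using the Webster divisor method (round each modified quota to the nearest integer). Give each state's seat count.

Standard divisor 19554/19 ≈ 1029.158; standard quotas: Red 11.483, Blue 4.227, Green 3.290.
Rounding to the nearest integer gives 11, 4, 3 = 18 seats, so the divisor must be adjusted.
With modified divisor 1000: modified quotas Red 11.818, Blue 4.350, Green 3.386.
Rounding to the nearest integer: Red 12, Blue 4, Green 3 (total 19).

Red: 12, Blue: 4, Green: 3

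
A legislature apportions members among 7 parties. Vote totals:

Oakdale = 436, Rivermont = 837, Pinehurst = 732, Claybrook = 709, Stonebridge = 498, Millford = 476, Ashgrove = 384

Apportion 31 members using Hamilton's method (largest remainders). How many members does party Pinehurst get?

The standard divisor is 4072/31 ≈ 131.355.
Standard quotas: Oakdale 3.319, Rivermont 6.372, Pinehurst 5.573, Claybrook 5.398, Stonebridge 3.791, Millford 3.624, Ashgrove 2.923.
Lower quotas: Oakdale 3, Rivermont 6, Pinehurst 5, Claybrook 5, Stonebridge 3, Millford 3, Ashgrove 2 (sum 27, leaving 4 seats).
Remainders in descending order: Ashgrove 0.923, Stonebridge 0.791, Millford 0.624, Pinehurst 0.573, Claybrook 0.398, Rivermont 0.372, Oakdale 0.319.
The surplus seats go to Ashgrove, Stonebridge, Millford, Pinehurst.
Pinehurst receives 6.

6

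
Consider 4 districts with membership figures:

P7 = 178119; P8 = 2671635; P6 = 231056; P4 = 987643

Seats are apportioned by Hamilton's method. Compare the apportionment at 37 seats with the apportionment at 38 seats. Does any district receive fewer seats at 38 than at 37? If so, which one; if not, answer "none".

none

At 37 seats: P7 2, P8 24, P6 2, P4 9.
At 38 seats: P7 2, P8 25, P6 2, P4 9.
No district's allocation decreased.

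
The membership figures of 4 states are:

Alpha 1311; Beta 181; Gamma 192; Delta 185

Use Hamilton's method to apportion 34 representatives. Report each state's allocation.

Standard divisor: 1869 ÷ 34 ≈ 54.971.
Standard quotas: Alpha 23.849, Beta 3.293, Gamma 3.493, Delta 3.365.
Lower quotas: Alpha 23, Beta 3, Gamma 3, Delta 3 (sum 32, leaving 2 seats).
Remainders in descending order: Alpha 0.849, Gamma 0.493, Delta 0.365, Beta 0.293.
The surplus seats go to Alpha, Gamma.

Alpha=24, Beta=3, Gamma=4, Delta=3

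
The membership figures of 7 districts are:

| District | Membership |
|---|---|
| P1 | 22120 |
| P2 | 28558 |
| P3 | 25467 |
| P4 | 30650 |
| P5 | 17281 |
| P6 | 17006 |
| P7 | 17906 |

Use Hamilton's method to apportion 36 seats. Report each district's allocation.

Total 158988; standard divisor 158988/36 ≈ 4416.333.
Standard quotas: P1 5.0087, P2 6.4665, P3 5.7665, P4 6.9401, P5 3.9130, P6 3.8507, P7 4.0545.
Lower quotas: P1 5, P2 6, P3 5, P4 6, P5 3, P6 3, P7 4 (sum 32, leaving 4 seats).
Remainders in descending order: P4 0.9401, P5 0.9130, P6 0.8507, P3 0.7665, P2 0.4665, P7 0.0545, P1 0.0087.
Largest remainders: P4, P5, P6, P3 receive the extra seats.

P1 5, P2 6, P3 6, P4 7, P5 4, P6 4, P7 4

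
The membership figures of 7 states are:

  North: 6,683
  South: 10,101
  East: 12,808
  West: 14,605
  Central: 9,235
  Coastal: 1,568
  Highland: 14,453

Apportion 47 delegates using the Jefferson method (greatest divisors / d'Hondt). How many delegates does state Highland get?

Standard divisor 69453/47 ≈ 1477.723; standard quotas: North 4.522, South 6.836, East 8.667, West 9.883, Central 6.249, Coastal 1.061, Highland 9.781.
Rounding down gives 4, 6, 8, 9, 6, 1, 9 = 43 seats, so the divisor must be adjusted.
With modified divisor 1400: modified quotas North 4.774, South 7.215, East 9.149, West 10.432, Central 6.596, Coastal 1.120, Highland 10.324.
Rounding down: North 4, South 7, East 9, West 10, Central 6, Coastal 1, Highland 10 (total 47).
Highland receives 10.

10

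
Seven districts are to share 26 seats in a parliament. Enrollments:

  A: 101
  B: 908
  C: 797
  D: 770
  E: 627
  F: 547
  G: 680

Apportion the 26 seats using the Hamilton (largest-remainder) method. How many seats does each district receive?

Standard divisor: 4430 ÷ 26 ≈ 170.385.
Standard quotas: A 0.593, B 5.329, C 4.678, D 4.519, E 3.680, F 3.210, G 3.991.
Lower quotas: A 0, B 5, C 4, D 4, E 3, F 3, G 3 (sum 22, leaving 4 seats).
Remainders in descending order: G 0.991, E 0.680, C 0.678, A 0.593, D 0.519, B 0.329, F 0.210.
Largest remainders: G, E, C, A receive the extra seats.

A: 1; B: 5; C: 5; D: 4; E: 4; F: 3; G: 4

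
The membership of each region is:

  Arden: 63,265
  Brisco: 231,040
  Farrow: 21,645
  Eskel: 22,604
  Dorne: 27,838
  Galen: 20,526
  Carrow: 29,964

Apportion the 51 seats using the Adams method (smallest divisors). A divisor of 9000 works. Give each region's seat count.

With modified divisor 9000: modified quotas Arden 7.029, Brisco 25.671, Farrow 2.405, Eskel 2.512, Dorne 3.093, Galen 2.281, Carrow 3.329.
Rounding up: Arden 8, Brisco 26, Farrow 3, Eskel 3, Dorne 4, Galen 3, Carrow 4 (total 51).

Arden: 8, Brisco: 26, Farrow: 3, Eskel: 3, Dorne: 4, Galen: 3, Carrow: 4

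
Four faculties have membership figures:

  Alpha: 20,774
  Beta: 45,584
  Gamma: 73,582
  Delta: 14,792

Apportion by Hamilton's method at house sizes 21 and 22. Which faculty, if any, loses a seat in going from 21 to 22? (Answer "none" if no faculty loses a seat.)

At 21 seats: Alpha 3, Beta 6, Gamma 10, Delta 2.
At 22 seats: Alpha 3, Beta 7, Gamma 10, Delta 2.
No faculty's allocation decreased.

none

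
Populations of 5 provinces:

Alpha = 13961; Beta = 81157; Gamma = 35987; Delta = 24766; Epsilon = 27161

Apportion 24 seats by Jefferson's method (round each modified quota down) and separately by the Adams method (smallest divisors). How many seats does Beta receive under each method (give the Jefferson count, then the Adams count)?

Jefferson: Alpha 2, Beta 11, Gamma 5, Delta 3, Epsilon 3.
Adams: Alpha 2, Beta 10, Gamma 5, Delta 3, Epsilon 4.
Beta gets 11 under Jefferson and 10 under Adams.

11 and 10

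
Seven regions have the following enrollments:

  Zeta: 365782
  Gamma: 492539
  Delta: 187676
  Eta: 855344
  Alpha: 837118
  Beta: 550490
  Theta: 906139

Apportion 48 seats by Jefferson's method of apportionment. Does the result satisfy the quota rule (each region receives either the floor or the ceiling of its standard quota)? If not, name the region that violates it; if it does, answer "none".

Standard quotas: Zeta 4.185, Gamma 5.636, Delta 2.147, Eta 9.787, Alpha 9.578, Beta 6.299, Theta 10.368.
Jefferson allocation: Zeta 4, Gamma 5, Delta 2, Eta 10, Alpha 10, Beta 6, Theta 11.
Every allocation lies between the lower and upper quota.

none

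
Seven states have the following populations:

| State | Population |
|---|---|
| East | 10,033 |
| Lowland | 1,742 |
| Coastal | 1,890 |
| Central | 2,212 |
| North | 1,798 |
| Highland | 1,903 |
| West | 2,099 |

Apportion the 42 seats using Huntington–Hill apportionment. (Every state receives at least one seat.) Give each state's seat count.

East=19, Lowland=3, Coastal=4, Central=4, North=4, Highland=4, West=4

With divisor 517: modified quotas East 19.406, Lowland 3.369, Coastal 3.656, Central 4.279, North 3.478, Highland 3.681, West 4.060.
Geometric-mean thresholds: East √(19·20)=19.494, Lowland √(3·4)=3.464, Coastal √(3·4)=3.464, Central √(4·5)=4.472, North √(3·4)=3.464, Highland √(3·4)=3.464, West √(4·5)=4.472.
Each quota rounded against its threshold gives East 19, Lowland 3, Coastal 4, Central 4, North 4, Highland 4, West 4 (total 42).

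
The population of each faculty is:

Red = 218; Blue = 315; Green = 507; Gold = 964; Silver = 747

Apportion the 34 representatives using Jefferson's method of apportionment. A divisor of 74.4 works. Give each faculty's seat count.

With modified divisor 74.4: modified quotas Red 2.930, Blue 4.234, Green 6.815, Gold 12.957, Silver 10.040.
Rounding down: Red 2, Blue 4, Green 6, Gold 12, Silver 10 (total 34).

Red 2; Blue 4; Green 6; Gold 12; Silver 10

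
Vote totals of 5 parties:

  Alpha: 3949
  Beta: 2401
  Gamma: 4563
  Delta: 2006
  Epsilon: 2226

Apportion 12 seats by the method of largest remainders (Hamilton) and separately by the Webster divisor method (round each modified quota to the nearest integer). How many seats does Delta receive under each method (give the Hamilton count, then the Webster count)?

Hamilton: Alpha 3, Beta 2, Gamma 4, Delta 1, Epsilon 2.
Webster: Alpha 3, Beta 2, Gamma 3, Delta 2, Epsilon 2.
Delta gets 1 under Hamilton and 2 under Webster.

1 and 2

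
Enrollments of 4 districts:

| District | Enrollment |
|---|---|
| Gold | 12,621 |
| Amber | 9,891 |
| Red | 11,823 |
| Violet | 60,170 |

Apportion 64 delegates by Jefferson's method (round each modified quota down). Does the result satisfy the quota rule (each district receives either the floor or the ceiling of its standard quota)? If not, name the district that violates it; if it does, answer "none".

Violet

Standard quotas: Gold 8.547, Amber 6.698, Red 8.007, Violet 40.748.
Jefferson allocation: Gold 8, Amber 6, Red 8, Violet 42.
Violet has quota 40.748 (lower 40, upper 41) but receives 42 — outside the quota interval.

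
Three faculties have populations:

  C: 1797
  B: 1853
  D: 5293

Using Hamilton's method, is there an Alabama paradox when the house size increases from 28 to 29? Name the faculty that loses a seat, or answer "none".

none

At 28 seats: C 6, B 6, D 16.
At 29 seats: C 6, B 6, D 17.
No faculty's allocation decreased.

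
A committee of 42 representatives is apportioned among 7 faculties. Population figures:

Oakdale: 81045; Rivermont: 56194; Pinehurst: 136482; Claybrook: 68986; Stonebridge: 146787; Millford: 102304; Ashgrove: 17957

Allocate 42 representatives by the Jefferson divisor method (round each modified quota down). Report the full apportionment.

Oakdale 5, Rivermont 4, Pinehurst 10, Claybrook 5, Stonebridge 10, Millford 7, Ashgrove 1

Standard divisor 609755/42 ≈ 14517.976; standard quotas: Oakdale 5.582, Rivermont 3.871, Pinehurst 9.401, Claybrook 4.752, Stonebridge 10.111, Millford 7.047, Ashgrove 1.237.
Rounding down gives 5, 3, 9, 4, 10, 7, 1 = 39 seats, so the divisor must be adjusted.
With modified divisor 13600: modified quotas Oakdale 5.959, Rivermont 4.132, Pinehurst 10.035, Claybrook 5.072, Stonebridge 10.793, Millford 7.522, Ashgrove 1.320.
Rounding down: Oakdale 5, Rivermont 4, Pinehurst 10, Claybrook 5, Stonebridge 10, Millford 7, Ashgrove 1 (total 42).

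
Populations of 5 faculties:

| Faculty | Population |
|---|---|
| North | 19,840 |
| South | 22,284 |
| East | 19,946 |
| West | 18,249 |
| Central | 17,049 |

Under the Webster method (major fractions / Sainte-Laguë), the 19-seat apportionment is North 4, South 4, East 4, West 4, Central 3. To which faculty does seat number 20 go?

South

Priority for the next seat is population ÷ (current seats + 0.5).
Priorities: North 4408.889, South 4952.000, East 4432.444, West 4055.333, Central 4871.143.
Highest priority: South.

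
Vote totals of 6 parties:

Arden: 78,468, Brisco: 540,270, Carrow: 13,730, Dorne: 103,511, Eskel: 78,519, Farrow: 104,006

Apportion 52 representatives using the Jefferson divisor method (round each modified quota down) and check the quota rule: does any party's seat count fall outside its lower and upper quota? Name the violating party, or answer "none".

Brisco

Standard quotas: Arden 4.442, Brisco 30.587, Carrow 0.777, Dorne 5.860, Eskel 4.445, Farrow 5.888.
Jefferson allocation: Arden 4, Brisco 32, Carrow 0, Dorne 6, Eskel 4, Farrow 6.
Brisco has quota 30.587 (lower 30, upper 31) but receives 32 — outside the quota interval.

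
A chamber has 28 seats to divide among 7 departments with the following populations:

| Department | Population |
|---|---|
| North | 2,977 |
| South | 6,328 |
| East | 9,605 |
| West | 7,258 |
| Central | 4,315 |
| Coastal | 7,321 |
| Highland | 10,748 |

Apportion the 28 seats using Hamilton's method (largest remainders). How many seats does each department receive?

The standard divisor is 48552/28 = 1734.
Standard quotas: North 1.7168, South 3.6494, East 5.5392, West 4.1857, Central 2.4885, Coastal 4.2220, Highland 6.1984.
Lower quotas: North 1, South 3, East 5, West 4, Central 2, Coastal 4, Highland 6 (sum 25, leaving 3 seats).
Remainders in descending order: North 0.7168, South 0.6494, East 0.5392, Central 0.4885, Coastal 0.2220, Highland 0.1984, West 0.1857.
The surplus seats go to North, South, East.

North=2, South=4, East=6, West=4, Central=2, Coastal=4, Highland=6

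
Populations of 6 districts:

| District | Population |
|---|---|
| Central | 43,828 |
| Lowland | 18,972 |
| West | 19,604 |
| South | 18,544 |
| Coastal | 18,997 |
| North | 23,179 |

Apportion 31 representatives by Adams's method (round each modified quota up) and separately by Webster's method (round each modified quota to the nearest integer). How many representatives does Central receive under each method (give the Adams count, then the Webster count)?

9 and 10

Adams: Central 9, Lowland 4, West 5, South 4, Coastal 4, North 5.
Webster: Central 10, Lowland 4, West 4, South 4, Coastal 4, North 5.
Central gets 9 under Adams and 10 under Webster.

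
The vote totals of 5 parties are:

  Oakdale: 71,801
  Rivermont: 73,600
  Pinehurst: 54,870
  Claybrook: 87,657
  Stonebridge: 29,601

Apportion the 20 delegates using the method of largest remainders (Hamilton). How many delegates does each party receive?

Oakdale: 5, Rivermont: 5, Pinehurst: 3, Claybrook: 5, Stonebridge: 2

Total 317529; standard divisor 317529/20 ≈ 15876.45.
Standard quotas: Oakdale 4.5225, Rivermont 4.6358, Pinehurst 3.4561, Claybrook 5.5212, Stonebridge 1.8645.
Lower quotas: Oakdale 4, Rivermont 4, Pinehurst 3, Claybrook 5, Stonebridge 1 (sum 17, leaving 3 seats).
Remainders in descending order: Stonebridge 0.8645, Rivermont 0.6358, Oakdale 0.5225, Claybrook 0.5212, Pinehurst 0.4561.
Largest remainders: Stonebridge, Rivermont, Oakdale receive the extra seats.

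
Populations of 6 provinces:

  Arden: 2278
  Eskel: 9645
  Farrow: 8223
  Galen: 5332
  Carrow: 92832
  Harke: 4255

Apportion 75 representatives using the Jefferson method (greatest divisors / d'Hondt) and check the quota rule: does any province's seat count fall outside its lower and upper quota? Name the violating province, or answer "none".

Carrow

Standard quotas: Arden 1.394, Eskel 5.902, Farrow 5.032, Galen 3.263, Carrow 56.806, Harke 2.604.
Jefferson allocation: Arden 1, Eskel 6, Farrow 5, Galen 3, Carrow 58, Harke 2.
Carrow has quota 56.806 (lower 56, upper 57) but receives 58 — outside the quota interval.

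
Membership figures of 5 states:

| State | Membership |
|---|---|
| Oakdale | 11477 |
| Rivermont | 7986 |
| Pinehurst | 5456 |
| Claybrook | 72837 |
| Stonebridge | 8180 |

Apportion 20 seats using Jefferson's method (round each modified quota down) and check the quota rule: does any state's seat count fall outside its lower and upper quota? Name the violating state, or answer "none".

Standard quotas: Oakdale 2.167, Rivermont 1.508, Pinehurst 1.030, Claybrook 13.751, Stonebridge 1.544.
Jefferson allocation: Oakdale 2, Rivermont 1, Pinehurst 1, Claybrook 15, Stonebridge 1.
Claybrook has quota 13.751 (lower 13, upper 14) but receives 15 — outside the quota interval.

Claybrook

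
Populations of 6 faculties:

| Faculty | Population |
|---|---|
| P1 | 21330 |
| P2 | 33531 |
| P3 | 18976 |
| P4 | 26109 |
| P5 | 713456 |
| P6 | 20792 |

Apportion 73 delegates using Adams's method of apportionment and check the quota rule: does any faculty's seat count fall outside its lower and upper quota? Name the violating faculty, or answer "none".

Standard quotas: P1 1.867, P2 2.934, P3 1.661, P4 2.285, P5 62.434, P6 1.820.
Adams allocation: P1 2, P2 3, P3 2, P4 3, P5 61, P6 2.
P5 has quota 62.434 (lower 62, upper 63) but receives 61 — outside the quota interval.

P5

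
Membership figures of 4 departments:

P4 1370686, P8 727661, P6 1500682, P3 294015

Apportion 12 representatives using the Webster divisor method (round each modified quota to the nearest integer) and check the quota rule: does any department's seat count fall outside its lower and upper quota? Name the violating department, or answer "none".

none

Standard quotas: P4 4.225, P8 2.243, P6 4.626, P3 0.906.
Webster allocation: P4 4, P8 2, P6 5, P3 1.
Every allocation lies between the lower and upper quota.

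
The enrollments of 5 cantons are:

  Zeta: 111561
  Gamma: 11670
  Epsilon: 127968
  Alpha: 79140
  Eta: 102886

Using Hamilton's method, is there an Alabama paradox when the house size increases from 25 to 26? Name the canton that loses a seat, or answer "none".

At 25 seats: Zeta 6, Gamma 1, Epsilon 7, Alpha 5, Eta 6.
At 26 seats: Zeta 7, Gamma 1, Epsilon 7, Alpha 5, Eta 6.
No canton's allocation decreased.

none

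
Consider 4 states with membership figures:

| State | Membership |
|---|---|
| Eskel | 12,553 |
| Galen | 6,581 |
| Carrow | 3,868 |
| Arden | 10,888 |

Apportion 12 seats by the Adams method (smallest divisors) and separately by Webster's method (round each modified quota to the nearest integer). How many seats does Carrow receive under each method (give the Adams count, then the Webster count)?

Adams: Eskel 4, Galen 2, Carrow 2, Arden 4.
Webster: Eskel 5, Galen 2, Carrow 1, Arden 4.
Carrow gets 2 under Adams and 1 under Webster.

2 and 1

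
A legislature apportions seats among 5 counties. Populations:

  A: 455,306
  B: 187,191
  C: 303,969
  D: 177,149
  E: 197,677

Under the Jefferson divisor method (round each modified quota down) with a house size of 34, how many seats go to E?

5

Standard divisor 1321292/34 ≈ 38861.529; standard quotas: A 11.716, B 4.817, C 7.822, D 4.558, E 5.087.
Rounding down gives 11, 4, 7, 4, 5 = 31 seats, so the divisor must be adjusted.
With modified divisor 36400: modified quotas A 12.508, B 5.143, C 8.351, D 4.867, E 5.431.
Rounding down: A 12, B 5, C 8, D 4, E 5 (total 34).
E receives 5.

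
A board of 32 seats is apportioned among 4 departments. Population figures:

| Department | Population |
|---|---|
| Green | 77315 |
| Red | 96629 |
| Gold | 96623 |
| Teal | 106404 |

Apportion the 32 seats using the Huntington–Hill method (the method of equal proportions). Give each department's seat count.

With divisor 11659: modified quotas Green 6.631, Red 8.288, Gold 8.287, Teal 9.126.
Geometric-mean thresholds: Green √(6·7)=6.481, Red √(8·9)=8.485, Gold √(8·9)=8.485, Teal √(9·10)=9.487.
Each quota rounded against its threshold gives Green 7, Red 8, Gold 8, Teal 9 (total 32).

Green: 7; Red: 8; Gold: 8; Teal: 9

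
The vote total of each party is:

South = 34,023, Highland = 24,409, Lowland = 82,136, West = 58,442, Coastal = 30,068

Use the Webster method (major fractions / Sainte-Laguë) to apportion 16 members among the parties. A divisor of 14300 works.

With modified divisor 14300: modified quotas South 2.379, Highland 1.707, Lowland 5.744, West 4.087, Coastal 2.103.
Rounding to the nearest integer: South 2, Highland 2, Lowland 6, West 4, Coastal 2 (total 16).

South 2, Highland 2, Lowland 6, West 4, Coastal 2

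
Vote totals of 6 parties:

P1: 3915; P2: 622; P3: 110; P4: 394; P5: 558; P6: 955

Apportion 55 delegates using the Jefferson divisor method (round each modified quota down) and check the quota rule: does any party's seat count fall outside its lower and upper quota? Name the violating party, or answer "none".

P1

Standard quotas: P1 32.854, P2 5.220, P3 0.923, P4 3.306, P5 4.683, P6 8.014.
Jefferson allocation: P1 35, P2 5, P3 0, P4 3, P5 4, P6 8.
P1 has quota 32.854 (lower 32, upper 33) but receives 35 — outside the quota interval.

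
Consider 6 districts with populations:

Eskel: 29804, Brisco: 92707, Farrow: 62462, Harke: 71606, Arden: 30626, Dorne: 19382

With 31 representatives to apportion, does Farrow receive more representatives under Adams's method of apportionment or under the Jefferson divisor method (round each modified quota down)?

Adams: Eskel 3, Brisco 9, Farrow 7, Harke 7, Arden 3, Dorne 2.
Jefferson: Eskel 3, Brisco 10, Farrow 6, Harke 7, Arden 3, Dorne 2.
Farrow gets 7 under Adams and 6 under Jefferson.

Adams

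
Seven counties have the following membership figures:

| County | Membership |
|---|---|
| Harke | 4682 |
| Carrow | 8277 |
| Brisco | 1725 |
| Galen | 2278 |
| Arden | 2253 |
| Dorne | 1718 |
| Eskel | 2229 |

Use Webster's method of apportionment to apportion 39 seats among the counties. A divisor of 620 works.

With modified divisor 620: modified quotas Harke 7.552, Carrow 13.350, Brisco 2.782, Galen 3.674, Arden 3.634, Dorne 2.771, Eskel 3.595.
Rounding to the nearest integer: Harke 8, Carrow 13, Brisco 3, Galen 4, Arden 4, Dorne 3, Eskel 4 (total 39).

Harke 8, Carrow 13, Brisco 3, Galen 4, Arden 4, Dorne 3, Eskel 4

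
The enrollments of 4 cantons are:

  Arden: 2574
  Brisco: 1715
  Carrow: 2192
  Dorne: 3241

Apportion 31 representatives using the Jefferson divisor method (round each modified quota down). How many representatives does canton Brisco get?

Standard divisor 9722/31 ≈ 313.613; standard quotas: Arden 8.208, Brisco 5.469, Carrow 6.990, Dorne 10.334.
Rounding down gives 8, 5, 6, 10 = 29 seats, so the divisor must be adjusted.
With modified divisor 290: modified quotas Arden 8.876, Brisco 5.914, Carrow 7.559, Dorne 11.176.
Rounding down: Arden 8, Brisco 5, Carrow 7, Dorne 11 (total 31).
Brisco receives 5.

5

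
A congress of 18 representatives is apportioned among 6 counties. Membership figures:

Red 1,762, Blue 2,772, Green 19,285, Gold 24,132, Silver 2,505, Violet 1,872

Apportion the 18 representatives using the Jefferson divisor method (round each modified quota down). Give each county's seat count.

Standard divisor 52328/18 ≈ 2907.111; standard quotas: Red 0.606, Blue 0.954, Green 6.634, Gold 8.301, Silver 0.862, Violet 0.644.
Rounding down gives 0, 0, 6, 8, 0, 0 = 14 seats, so the divisor must be adjusted.
With modified divisor 2440.74: modified quotas Red 0.722, Blue 1.136, Green 7.901, Gold 9.887, Silver 1.026, Violet 0.767.
Rounding down: Red 0, Blue 1, Green 7, Gold 9, Silver 1, Violet 0 (total 18).

Red=0; Blue=1; Green=7; Gold=9; Silver=1; Violet=0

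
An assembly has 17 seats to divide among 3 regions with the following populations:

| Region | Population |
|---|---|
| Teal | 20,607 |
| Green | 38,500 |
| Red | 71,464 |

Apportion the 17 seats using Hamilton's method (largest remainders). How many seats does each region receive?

Total 130571; standard divisor 130571/17 ≈ 7680.647.
Standard quotas: Teal 2.6830, Green 5.0126, Red 9.3044.
Lower quotas: Teal 2, Green 5, Red 9 (sum 16, leaving 1 seat).
Remainders in descending order: Teal 0.6830, Red 0.3044, Green 0.0126.
Largest remainder: Teal receives the extra seat.

Teal 3; Green 5; Red 9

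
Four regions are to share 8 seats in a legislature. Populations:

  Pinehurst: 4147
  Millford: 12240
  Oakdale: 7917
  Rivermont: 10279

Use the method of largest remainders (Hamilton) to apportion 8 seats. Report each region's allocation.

The standard divisor is 34583/8 ≈ 4322.875.
Standard quotas: Pinehurst 0.9593, Millford 2.8314, Oakdale 1.8314, Rivermont 2.3778.
Lower quotas: Pinehurst 0, Millford 2, Oakdale 1, Rivermont 2 (sum 5, leaving 3 seats).
Remainders in descending order: Pinehurst 0.9593, Millford 0.8314, Oakdale 0.8314, Rivermont 0.3778.
The surplus seats go to Pinehurst, Millford, Oakdale.

Pinehurst 1, Millford 3, Oakdale 2, Rivermont 2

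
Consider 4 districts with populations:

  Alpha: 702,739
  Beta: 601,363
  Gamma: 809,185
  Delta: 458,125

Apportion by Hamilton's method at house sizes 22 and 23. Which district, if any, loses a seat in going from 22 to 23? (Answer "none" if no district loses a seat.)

At 22 seats: Alpha 6, Beta 5, Gamma 7, Delta 4.
At 23 seats: Alpha 6, Beta 6, Gamma 7, Delta 4.
No district's allocation decreased.

none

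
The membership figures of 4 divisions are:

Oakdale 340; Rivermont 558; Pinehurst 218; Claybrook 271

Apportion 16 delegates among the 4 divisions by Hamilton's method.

Oakdale=4; Rivermont=6; Pinehurst=3; Claybrook=3

Total 1387; standard divisor 1387/16 ≈ 86.688.
Standard quotas: Oakdale 3.922, Rivermont 6.437, Pinehurst 2.515, Claybrook 3.126.
Lower quotas: Oakdale 3, Rivermont 6, Pinehurst 2, Claybrook 3 (sum 14, leaving 2 seats).
Remainders in descending order: Oakdale 0.922, Pinehurst 0.515, Rivermont 0.437, Claybrook 0.126.
The surplus seats go to Oakdale, Pinehurst.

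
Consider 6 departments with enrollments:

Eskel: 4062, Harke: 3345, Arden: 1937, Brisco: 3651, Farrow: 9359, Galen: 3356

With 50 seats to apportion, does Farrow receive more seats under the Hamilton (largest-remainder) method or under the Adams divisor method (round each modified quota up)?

Hamilton: Eskel 8, Harke 6, Arden 4, Brisco 7, Farrow 18, Galen 7.
Adams: Eskel 8, Harke 7, Arden 4, Brisco 7, Farrow 17, Galen 7.
Farrow gets 18 under Hamilton and 17 under Adams.

Hamilton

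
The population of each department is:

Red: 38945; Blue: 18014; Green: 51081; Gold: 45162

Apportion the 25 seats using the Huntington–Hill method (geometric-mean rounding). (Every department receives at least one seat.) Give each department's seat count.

Red=6; Blue=3; Green=8; Gold=8

With divisor 6027: modified quotas Red 6.462, Blue 2.989, Green 8.475, Gold 7.493.
Geometric-mean thresholds: Red √(6·7)=6.481, Blue √(2·3)=2.449, Green √(8·9)=8.485, Gold √(7·8)=7.483.
Each quota rounded against its threshold gives Red 6, Blue 3, Green 8, Gold 8 (total 25).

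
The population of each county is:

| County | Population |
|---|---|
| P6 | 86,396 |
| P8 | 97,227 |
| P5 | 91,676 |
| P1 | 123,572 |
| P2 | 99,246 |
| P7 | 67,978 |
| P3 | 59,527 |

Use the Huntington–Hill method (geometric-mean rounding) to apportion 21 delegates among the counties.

With divisor 28358: modified quotas P6 3.047, P8 3.429, P5 3.233, P1 4.358, P2 3.500, P7 2.397, P3 2.099.
Geometric-mean thresholds: P6 √(3·4)=3.464, P8 √(3·4)=3.464, P5 √(3·4)=3.464, P1 √(4·5)=4.472, P2 √(3·4)=3.464, P7 √(2·3)=2.449, P3 √(2·3)=2.449.
Each quota rounded against its threshold gives P6 3, P8 3, P5 3, P1 4, P2 4, P7 2, P3 2 (total 21).

P6=3; P8=3; P5=3; P1=4; P2=4; P7=2; P3=2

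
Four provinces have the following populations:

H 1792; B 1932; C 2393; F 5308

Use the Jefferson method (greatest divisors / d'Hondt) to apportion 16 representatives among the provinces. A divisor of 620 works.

With modified divisor 620: modified quotas H 2.890, B 3.116, C 3.860, F 8.561.
Rounding down: H 2, B 3, C 3, F 8 (total 16).

H 2, B 3, C 3, F 8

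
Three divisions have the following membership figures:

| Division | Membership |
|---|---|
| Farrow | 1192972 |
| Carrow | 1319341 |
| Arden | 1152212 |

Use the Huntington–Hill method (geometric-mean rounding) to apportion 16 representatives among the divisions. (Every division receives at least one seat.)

With divisor 229342: modified quotas Farrow 5.202, Carrow 5.753, Arden 5.024.
Geometric-mean thresholds: Farrow √(5·6)=5.477, Carrow √(5·6)=5.477, Arden √(5·6)=5.477.
Each quota rounded against its threshold gives Farrow 5, Carrow 6, Arden 5 (total 16).

Farrow 5, Carrow 6, Arden 5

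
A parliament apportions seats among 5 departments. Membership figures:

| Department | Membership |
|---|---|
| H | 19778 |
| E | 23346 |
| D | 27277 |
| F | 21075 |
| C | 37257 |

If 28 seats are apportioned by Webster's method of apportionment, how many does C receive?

8

Standard divisor 128733/28 ≈ 4597.607; standard quotas: H 4.302, E 5.078, D 5.933, F 4.584, C 8.104.
Rounding to the nearest integer gives H 4, E 5, D 6, F 5, C 8 — total 28, matching the house size, so no adjustment is needed.
C receives 8.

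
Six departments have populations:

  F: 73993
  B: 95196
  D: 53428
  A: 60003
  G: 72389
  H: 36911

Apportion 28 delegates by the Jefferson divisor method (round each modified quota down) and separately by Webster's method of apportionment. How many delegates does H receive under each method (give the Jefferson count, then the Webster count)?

2 and 3

Jefferson: F 6, B 7, D 4, A 4, G 5, H 2.
Webster: F 5, B 7, D 4, A 4, G 5, H 3.
H gets 2 under Jefferson and 3 under Webster.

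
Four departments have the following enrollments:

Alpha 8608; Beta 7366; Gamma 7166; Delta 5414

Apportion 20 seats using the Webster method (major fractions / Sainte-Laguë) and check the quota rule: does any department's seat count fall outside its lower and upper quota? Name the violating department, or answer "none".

none

Standard quotas: Alpha 6.029, Beta 5.159, Gamma 5.019, Delta 3.792.
Webster allocation: Alpha 6, Beta 5, Gamma 5, Delta 4.
Every allocation lies between the lower and upper quota.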